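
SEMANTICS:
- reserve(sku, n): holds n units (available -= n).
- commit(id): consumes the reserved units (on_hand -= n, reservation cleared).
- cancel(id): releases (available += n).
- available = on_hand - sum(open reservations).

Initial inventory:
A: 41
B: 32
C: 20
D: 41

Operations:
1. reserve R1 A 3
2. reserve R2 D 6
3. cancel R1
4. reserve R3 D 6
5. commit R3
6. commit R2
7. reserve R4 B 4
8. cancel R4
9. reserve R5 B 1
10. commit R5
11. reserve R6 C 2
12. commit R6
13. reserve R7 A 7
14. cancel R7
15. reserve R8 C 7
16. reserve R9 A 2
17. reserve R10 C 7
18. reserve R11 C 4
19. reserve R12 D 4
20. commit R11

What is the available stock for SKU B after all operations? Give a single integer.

Answer: 31

Derivation:
Step 1: reserve R1 A 3 -> on_hand[A=41 B=32 C=20 D=41] avail[A=38 B=32 C=20 D=41] open={R1}
Step 2: reserve R2 D 6 -> on_hand[A=41 B=32 C=20 D=41] avail[A=38 B=32 C=20 D=35] open={R1,R2}
Step 3: cancel R1 -> on_hand[A=41 B=32 C=20 D=41] avail[A=41 B=32 C=20 D=35] open={R2}
Step 4: reserve R3 D 6 -> on_hand[A=41 B=32 C=20 D=41] avail[A=41 B=32 C=20 D=29] open={R2,R3}
Step 5: commit R3 -> on_hand[A=41 B=32 C=20 D=35] avail[A=41 B=32 C=20 D=29] open={R2}
Step 6: commit R2 -> on_hand[A=41 B=32 C=20 D=29] avail[A=41 B=32 C=20 D=29] open={}
Step 7: reserve R4 B 4 -> on_hand[A=41 B=32 C=20 D=29] avail[A=41 B=28 C=20 D=29] open={R4}
Step 8: cancel R4 -> on_hand[A=41 B=32 C=20 D=29] avail[A=41 B=32 C=20 D=29] open={}
Step 9: reserve R5 B 1 -> on_hand[A=41 B=32 C=20 D=29] avail[A=41 B=31 C=20 D=29] open={R5}
Step 10: commit R5 -> on_hand[A=41 B=31 C=20 D=29] avail[A=41 B=31 C=20 D=29] open={}
Step 11: reserve R6 C 2 -> on_hand[A=41 B=31 C=20 D=29] avail[A=41 B=31 C=18 D=29] open={R6}
Step 12: commit R6 -> on_hand[A=41 B=31 C=18 D=29] avail[A=41 B=31 C=18 D=29] open={}
Step 13: reserve R7 A 7 -> on_hand[A=41 B=31 C=18 D=29] avail[A=34 B=31 C=18 D=29] open={R7}
Step 14: cancel R7 -> on_hand[A=41 B=31 C=18 D=29] avail[A=41 B=31 C=18 D=29] open={}
Step 15: reserve R8 C 7 -> on_hand[A=41 B=31 C=18 D=29] avail[A=41 B=31 C=11 D=29] open={R8}
Step 16: reserve R9 A 2 -> on_hand[A=41 B=31 C=18 D=29] avail[A=39 B=31 C=11 D=29] open={R8,R9}
Step 17: reserve R10 C 7 -> on_hand[A=41 B=31 C=18 D=29] avail[A=39 B=31 C=4 D=29] open={R10,R8,R9}
Step 18: reserve R11 C 4 -> on_hand[A=41 B=31 C=18 D=29] avail[A=39 B=31 C=0 D=29] open={R10,R11,R8,R9}
Step 19: reserve R12 D 4 -> on_hand[A=41 B=31 C=18 D=29] avail[A=39 B=31 C=0 D=25] open={R10,R11,R12,R8,R9}
Step 20: commit R11 -> on_hand[A=41 B=31 C=14 D=29] avail[A=39 B=31 C=0 D=25] open={R10,R12,R8,R9}
Final available[B] = 31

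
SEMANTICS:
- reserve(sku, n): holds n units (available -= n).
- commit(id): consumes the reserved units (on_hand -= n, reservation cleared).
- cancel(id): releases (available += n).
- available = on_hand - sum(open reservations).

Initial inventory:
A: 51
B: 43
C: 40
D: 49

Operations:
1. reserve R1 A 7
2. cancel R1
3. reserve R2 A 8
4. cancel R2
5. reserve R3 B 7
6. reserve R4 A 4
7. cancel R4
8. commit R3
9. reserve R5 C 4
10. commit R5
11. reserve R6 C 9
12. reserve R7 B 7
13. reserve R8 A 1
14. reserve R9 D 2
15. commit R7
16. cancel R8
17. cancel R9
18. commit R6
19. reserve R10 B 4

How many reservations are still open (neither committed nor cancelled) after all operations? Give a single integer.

Step 1: reserve R1 A 7 -> on_hand[A=51 B=43 C=40 D=49] avail[A=44 B=43 C=40 D=49] open={R1}
Step 2: cancel R1 -> on_hand[A=51 B=43 C=40 D=49] avail[A=51 B=43 C=40 D=49] open={}
Step 3: reserve R2 A 8 -> on_hand[A=51 B=43 C=40 D=49] avail[A=43 B=43 C=40 D=49] open={R2}
Step 4: cancel R2 -> on_hand[A=51 B=43 C=40 D=49] avail[A=51 B=43 C=40 D=49] open={}
Step 5: reserve R3 B 7 -> on_hand[A=51 B=43 C=40 D=49] avail[A=51 B=36 C=40 D=49] open={R3}
Step 6: reserve R4 A 4 -> on_hand[A=51 B=43 C=40 D=49] avail[A=47 B=36 C=40 D=49] open={R3,R4}
Step 7: cancel R4 -> on_hand[A=51 B=43 C=40 D=49] avail[A=51 B=36 C=40 D=49] open={R3}
Step 8: commit R3 -> on_hand[A=51 B=36 C=40 D=49] avail[A=51 B=36 C=40 D=49] open={}
Step 9: reserve R5 C 4 -> on_hand[A=51 B=36 C=40 D=49] avail[A=51 B=36 C=36 D=49] open={R5}
Step 10: commit R5 -> on_hand[A=51 B=36 C=36 D=49] avail[A=51 B=36 C=36 D=49] open={}
Step 11: reserve R6 C 9 -> on_hand[A=51 B=36 C=36 D=49] avail[A=51 B=36 C=27 D=49] open={R6}
Step 12: reserve R7 B 7 -> on_hand[A=51 B=36 C=36 D=49] avail[A=51 B=29 C=27 D=49] open={R6,R7}
Step 13: reserve R8 A 1 -> on_hand[A=51 B=36 C=36 D=49] avail[A=50 B=29 C=27 D=49] open={R6,R7,R8}
Step 14: reserve R9 D 2 -> on_hand[A=51 B=36 C=36 D=49] avail[A=50 B=29 C=27 D=47] open={R6,R7,R8,R9}
Step 15: commit R7 -> on_hand[A=51 B=29 C=36 D=49] avail[A=50 B=29 C=27 D=47] open={R6,R8,R9}
Step 16: cancel R8 -> on_hand[A=51 B=29 C=36 D=49] avail[A=51 B=29 C=27 D=47] open={R6,R9}
Step 17: cancel R9 -> on_hand[A=51 B=29 C=36 D=49] avail[A=51 B=29 C=27 D=49] open={R6}
Step 18: commit R6 -> on_hand[A=51 B=29 C=27 D=49] avail[A=51 B=29 C=27 D=49] open={}
Step 19: reserve R10 B 4 -> on_hand[A=51 B=29 C=27 D=49] avail[A=51 B=25 C=27 D=49] open={R10}
Open reservations: ['R10'] -> 1

Answer: 1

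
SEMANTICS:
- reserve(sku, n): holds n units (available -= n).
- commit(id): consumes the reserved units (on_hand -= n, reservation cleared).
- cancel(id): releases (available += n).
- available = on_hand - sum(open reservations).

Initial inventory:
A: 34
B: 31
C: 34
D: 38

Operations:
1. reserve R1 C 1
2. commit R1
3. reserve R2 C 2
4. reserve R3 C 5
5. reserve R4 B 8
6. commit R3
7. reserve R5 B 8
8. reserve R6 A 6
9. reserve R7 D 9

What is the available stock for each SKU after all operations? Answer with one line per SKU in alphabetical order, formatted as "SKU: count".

Step 1: reserve R1 C 1 -> on_hand[A=34 B=31 C=34 D=38] avail[A=34 B=31 C=33 D=38] open={R1}
Step 2: commit R1 -> on_hand[A=34 B=31 C=33 D=38] avail[A=34 B=31 C=33 D=38] open={}
Step 3: reserve R2 C 2 -> on_hand[A=34 B=31 C=33 D=38] avail[A=34 B=31 C=31 D=38] open={R2}
Step 4: reserve R3 C 5 -> on_hand[A=34 B=31 C=33 D=38] avail[A=34 B=31 C=26 D=38] open={R2,R3}
Step 5: reserve R4 B 8 -> on_hand[A=34 B=31 C=33 D=38] avail[A=34 B=23 C=26 D=38] open={R2,R3,R4}
Step 6: commit R3 -> on_hand[A=34 B=31 C=28 D=38] avail[A=34 B=23 C=26 D=38] open={R2,R4}
Step 7: reserve R5 B 8 -> on_hand[A=34 B=31 C=28 D=38] avail[A=34 B=15 C=26 D=38] open={R2,R4,R5}
Step 8: reserve R6 A 6 -> on_hand[A=34 B=31 C=28 D=38] avail[A=28 B=15 C=26 D=38] open={R2,R4,R5,R6}
Step 9: reserve R7 D 9 -> on_hand[A=34 B=31 C=28 D=38] avail[A=28 B=15 C=26 D=29] open={R2,R4,R5,R6,R7}

Answer: A: 28
B: 15
C: 26
D: 29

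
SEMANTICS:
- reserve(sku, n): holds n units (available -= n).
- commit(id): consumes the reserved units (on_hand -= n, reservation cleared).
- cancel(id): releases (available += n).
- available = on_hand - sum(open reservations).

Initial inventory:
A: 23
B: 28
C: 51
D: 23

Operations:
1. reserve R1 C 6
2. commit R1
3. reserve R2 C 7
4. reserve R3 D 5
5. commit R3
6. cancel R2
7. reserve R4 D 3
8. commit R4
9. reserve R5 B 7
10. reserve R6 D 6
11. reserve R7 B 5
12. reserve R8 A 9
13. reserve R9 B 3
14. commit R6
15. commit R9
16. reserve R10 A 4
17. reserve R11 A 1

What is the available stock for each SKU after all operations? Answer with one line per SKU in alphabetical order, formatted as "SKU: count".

Step 1: reserve R1 C 6 -> on_hand[A=23 B=28 C=51 D=23] avail[A=23 B=28 C=45 D=23] open={R1}
Step 2: commit R1 -> on_hand[A=23 B=28 C=45 D=23] avail[A=23 B=28 C=45 D=23] open={}
Step 3: reserve R2 C 7 -> on_hand[A=23 B=28 C=45 D=23] avail[A=23 B=28 C=38 D=23] open={R2}
Step 4: reserve R3 D 5 -> on_hand[A=23 B=28 C=45 D=23] avail[A=23 B=28 C=38 D=18] open={R2,R3}
Step 5: commit R3 -> on_hand[A=23 B=28 C=45 D=18] avail[A=23 B=28 C=38 D=18] open={R2}
Step 6: cancel R2 -> on_hand[A=23 B=28 C=45 D=18] avail[A=23 B=28 C=45 D=18] open={}
Step 7: reserve R4 D 3 -> on_hand[A=23 B=28 C=45 D=18] avail[A=23 B=28 C=45 D=15] open={R4}
Step 8: commit R4 -> on_hand[A=23 B=28 C=45 D=15] avail[A=23 B=28 C=45 D=15] open={}
Step 9: reserve R5 B 7 -> on_hand[A=23 B=28 C=45 D=15] avail[A=23 B=21 C=45 D=15] open={R5}
Step 10: reserve R6 D 6 -> on_hand[A=23 B=28 C=45 D=15] avail[A=23 B=21 C=45 D=9] open={R5,R6}
Step 11: reserve R7 B 5 -> on_hand[A=23 B=28 C=45 D=15] avail[A=23 B=16 C=45 D=9] open={R5,R6,R7}
Step 12: reserve R8 A 9 -> on_hand[A=23 B=28 C=45 D=15] avail[A=14 B=16 C=45 D=9] open={R5,R6,R7,R8}
Step 13: reserve R9 B 3 -> on_hand[A=23 B=28 C=45 D=15] avail[A=14 B=13 C=45 D=9] open={R5,R6,R7,R8,R9}
Step 14: commit R6 -> on_hand[A=23 B=28 C=45 D=9] avail[A=14 B=13 C=45 D=9] open={R5,R7,R8,R9}
Step 15: commit R9 -> on_hand[A=23 B=25 C=45 D=9] avail[A=14 B=13 C=45 D=9] open={R5,R7,R8}
Step 16: reserve R10 A 4 -> on_hand[A=23 B=25 C=45 D=9] avail[A=10 B=13 C=45 D=9] open={R10,R5,R7,R8}
Step 17: reserve R11 A 1 -> on_hand[A=23 B=25 C=45 D=9] avail[A=9 B=13 C=45 D=9] open={R10,R11,R5,R7,R8}

Answer: A: 9
B: 13
C: 45
D: 9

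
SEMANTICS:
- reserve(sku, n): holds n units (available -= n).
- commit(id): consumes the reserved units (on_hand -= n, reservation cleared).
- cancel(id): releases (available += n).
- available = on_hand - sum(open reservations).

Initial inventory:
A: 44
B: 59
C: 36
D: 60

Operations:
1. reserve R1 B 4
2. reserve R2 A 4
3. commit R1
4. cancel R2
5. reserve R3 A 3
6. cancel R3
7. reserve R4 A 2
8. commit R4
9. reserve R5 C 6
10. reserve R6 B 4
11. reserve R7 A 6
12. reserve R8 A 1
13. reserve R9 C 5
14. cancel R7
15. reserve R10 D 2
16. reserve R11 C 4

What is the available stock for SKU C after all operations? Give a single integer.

Answer: 21

Derivation:
Step 1: reserve R1 B 4 -> on_hand[A=44 B=59 C=36 D=60] avail[A=44 B=55 C=36 D=60] open={R1}
Step 2: reserve R2 A 4 -> on_hand[A=44 B=59 C=36 D=60] avail[A=40 B=55 C=36 D=60] open={R1,R2}
Step 3: commit R1 -> on_hand[A=44 B=55 C=36 D=60] avail[A=40 B=55 C=36 D=60] open={R2}
Step 4: cancel R2 -> on_hand[A=44 B=55 C=36 D=60] avail[A=44 B=55 C=36 D=60] open={}
Step 5: reserve R3 A 3 -> on_hand[A=44 B=55 C=36 D=60] avail[A=41 B=55 C=36 D=60] open={R3}
Step 6: cancel R3 -> on_hand[A=44 B=55 C=36 D=60] avail[A=44 B=55 C=36 D=60] open={}
Step 7: reserve R4 A 2 -> on_hand[A=44 B=55 C=36 D=60] avail[A=42 B=55 C=36 D=60] open={R4}
Step 8: commit R4 -> on_hand[A=42 B=55 C=36 D=60] avail[A=42 B=55 C=36 D=60] open={}
Step 9: reserve R5 C 6 -> on_hand[A=42 B=55 C=36 D=60] avail[A=42 B=55 C=30 D=60] open={R5}
Step 10: reserve R6 B 4 -> on_hand[A=42 B=55 C=36 D=60] avail[A=42 B=51 C=30 D=60] open={R5,R6}
Step 11: reserve R7 A 6 -> on_hand[A=42 B=55 C=36 D=60] avail[A=36 B=51 C=30 D=60] open={R5,R6,R7}
Step 12: reserve R8 A 1 -> on_hand[A=42 B=55 C=36 D=60] avail[A=35 B=51 C=30 D=60] open={R5,R6,R7,R8}
Step 13: reserve R9 C 5 -> on_hand[A=42 B=55 C=36 D=60] avail[A=35 B=51 C=25 D=60] open={R5,R6,R7,R8,R9}
Step 14: cancel R7 -> on_hand[A=42 B=55 C=36 D=60] avail[A=41 B=51 C=25 D=60] open={R5,R6,R8,R9}
Step 15: reserve R10 D 2 -> on_hand[A=42 B=55 C=36 D=60] avail[A=41 B=51 C=25 D=58] open={R10,R5,R6,R8,R9}
Step 16: reserve R11 C 4 -> on_hand[A=42 B=55 C=36 D=60] avail[A=41 B=51 C=21 D=58] open={R10,R11,R5,R6,R8,R9}
Final available[C] = 21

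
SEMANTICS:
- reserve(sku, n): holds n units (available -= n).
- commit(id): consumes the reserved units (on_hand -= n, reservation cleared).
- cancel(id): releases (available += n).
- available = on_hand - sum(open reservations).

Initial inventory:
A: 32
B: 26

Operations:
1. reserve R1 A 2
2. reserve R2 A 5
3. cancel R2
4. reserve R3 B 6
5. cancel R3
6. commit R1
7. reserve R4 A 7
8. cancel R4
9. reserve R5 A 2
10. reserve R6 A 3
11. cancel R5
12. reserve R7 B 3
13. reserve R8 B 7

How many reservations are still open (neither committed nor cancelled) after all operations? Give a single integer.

Step 1: reserve R1 A 2 -> on_hand[A=32 B=26] avail[A=30 B=26] open={R1}
Step 2: reserve R2 A 5 -> on_hand[A=32 B=26] avail[A=25 B=26] open={R1,R2}
Step 3: cancel R2 -> on_hand[A=32 B=26] avail[A=30 B=26] open={R1}
Step 4: reserve R3 B 6 -> on_hand[A=32 B=26] avail[A=30 B=20] open={R1,R3}
Step 5: cancel R3 -> on_hand[A=32 B=26] avail[A=30 B=26] open={R1}
Step 6: commit R1 -> on_hand[A=30 B=26] avail[A=30 B=26] open={}
Step 7: reserve R4 A 7 -> on_hand[A=30 B=26] avail[A=23 B=26] open={R4}
Step 8: cancel R4 -> on_hand[A=30 B=26] avail[A=30 B=26] open={}
Step 9: reserve R5 A 2 -> on_hand[A=30 B=26] avail[A=28 B=26] open={R5}
Step 10: reserve R6 A 3 -> on_hand[A=30 B=26] avail[A=25 B=26] open={R5,R6}
Step 11: cancel R5 -> on_hand[A=30 B=26] avail[A=27 B=26] open={R6}
Step 12: reserve R7 B 3 -> on_hand[A=30 B=26] avail[A=27 B=23] open={R6,R7}
Step 13: reserve R8 B 7 -> on_hand[A=30 B=26] avail[A=27 B=16] open={R6,R7,R8}
Open reservations: ['R6', 'R7', 'R8'] -> 3

Answer: 3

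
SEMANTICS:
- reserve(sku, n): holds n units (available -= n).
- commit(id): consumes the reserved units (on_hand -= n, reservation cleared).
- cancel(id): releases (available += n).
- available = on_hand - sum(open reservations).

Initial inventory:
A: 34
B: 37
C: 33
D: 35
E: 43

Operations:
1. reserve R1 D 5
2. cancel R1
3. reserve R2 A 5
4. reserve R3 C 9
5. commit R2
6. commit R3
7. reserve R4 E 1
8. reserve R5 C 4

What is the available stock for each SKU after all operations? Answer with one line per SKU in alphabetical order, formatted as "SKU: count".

Answer: A: 29
B: 37
C: 20
D: 35
E: 42

Derivation:
Step 1: reserve R1 D 5 -> on_hand[A=34 B=37 C=33 D=35 E=43] avail[A=34 B=37 C=33 D=30 E=43] open={R1}
Step 2: cancel R1 -> on_hand[A=34 B=37 C=33 D=35 E=43] avail[A=34 B=37 C=33 D=35 E=43] open={}
Step 3: reserve R2 A 5 -> on_hand[A=34 B=37 C=33 D=35 E=43] avail[A=29 B=37 C=33 D=35 E=43] open={R2}
Step 4: reserve R3 C 9 -> on_hand[A=34 B=37 C=33 D=35 E=43] avail[A=29 B=37 C=24 D=35 E=43] open={R2,R3}
Step 5: commit R2 -> on_hand[A=29 B=37 C=33 D=35 E=43] avail[A=29 B=37 C=24 D=35 E=43] open={R3}
Step 6: commit R3 -> on_hand[A=29 B=37 C=24 D=35 E=43] avail[A=29 B=37 C=24 D=35 E=43] open={}
Step 7: reserve R4 E 1 -> on_hand[A=29 B=37 C=24 D=35 E=43] avail[A=29 B=37 C=24 D=35 E=42] open={R4}
Step 8: reserve R5 C 4 -> on_hand[A=29 B=37 C=24 D=35 E=43] avail[A=29 B=37 C=20 D=35 E=42] open={R4,R5}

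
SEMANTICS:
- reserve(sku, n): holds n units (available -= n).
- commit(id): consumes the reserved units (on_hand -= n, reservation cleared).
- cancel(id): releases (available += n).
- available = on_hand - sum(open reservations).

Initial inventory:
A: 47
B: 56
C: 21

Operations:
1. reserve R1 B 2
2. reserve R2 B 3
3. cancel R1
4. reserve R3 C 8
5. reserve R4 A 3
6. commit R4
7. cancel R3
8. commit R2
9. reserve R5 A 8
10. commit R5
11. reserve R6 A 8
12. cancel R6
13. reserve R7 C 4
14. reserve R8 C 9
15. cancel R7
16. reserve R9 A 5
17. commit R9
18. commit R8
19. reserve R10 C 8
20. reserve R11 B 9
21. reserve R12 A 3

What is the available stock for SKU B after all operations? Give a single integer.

Step 1: reserve R1 B 2 -> on_hand[A=47 B=56 C=21] avail[A=47 B=54 C=21] open={R1}
Step 2: reserve R2 B 3 -> on_hand[A=47 B=56 C=21] avail[A=47 B=51 C=21] open={R1,R2}
Step 3: cancel R1 -> on_hand[A=47 B=56 C=21] avail[A=47 B=53 C=21] open={R2}
Step 4: reserve R3 C 8 -> on_hand[A=47 B=56 C=21] avail[A=47 B=53 C=13] open={R2,R3}
Step 5: reserve R4 A 3 -> on_hand[A=47 B=56 C=21] avail[A=44 B=53 C=13] open={R2,R3,R4}
Step 6: commit R4 -> on_hand[A=44 B=56 C=21] avail[A=44 B=53 C=13] open={R2,R3}
Step 7: cancel R3 -> on_hand[A=44 B=56 C=21] avail[A=44 B=53 C=21] open={R2}
Step 8: commit R2 -> on_hand[A=44 B=53 C=21] avail[A=44 B=53 C=21] open={}
Step 9: reserve R5 A 8 -> on_hand[A=44 B=53 C=21] avail[A=36 B=53 C=21] open={R5}
Step 10: commit R5 -> on_hand[A=36 B=53 C=21] avail[A=36 B=53 C=21] open={}
Step 11: reserve R6 A 8 -> on_hand[A=36 B=53 C=21] avail[A=28 B=53 C=21] open={R6}
Step 12: cancel R6 -> on_hand[A=36 B=53 C=21] avail[A=36 B=53 C=21] open={}
Step 13: reserve R7 C 4 -> on_hand[A=36 B=53 C=21] avail[A=36 B=53 C=17] open={R7}
Step 14: reserve R8 C 9 -> on_hand[A=36 B=53 C=21] avail[A=36 B=53 C=8] open={R7,R8}
Step 15: cancel R7 -> on_hand[A=36 B=53 C=21] avail[A=36 B=53 C=12] open={R8}
Step 16: reserve R9 A 5 -> on_hand[A=36 B=53 C=21] avail[A=31 B=53 C=12] open={R8,R9}
Step 17: commit R9 -> on_hand[A=31 B=53 C=21] avail[A=31 B=53 C=12] open={R8}
Step 18: commit R8 -> on_hand[A=31 B=53 C=12] avail[A=31 B=53 C=12] open={}
Step 19: reserve R10 C 8 -> on_hand[A=31 B=53 C=12] avail[A=31 B=53 C=4] open={R10}
Step 20: reserve R11 B 9 -> on_hand[A=31 B=53 C=12] avail[A=31 B=44 C=4] open={R10,R11}
Step 21: reserve R12 A 3 -> on_hand[A=31 B=53 C=12] avail[A=28 B=44 C=4] open={R10,R11,R12}
Final available[B] = 44

Answer: 44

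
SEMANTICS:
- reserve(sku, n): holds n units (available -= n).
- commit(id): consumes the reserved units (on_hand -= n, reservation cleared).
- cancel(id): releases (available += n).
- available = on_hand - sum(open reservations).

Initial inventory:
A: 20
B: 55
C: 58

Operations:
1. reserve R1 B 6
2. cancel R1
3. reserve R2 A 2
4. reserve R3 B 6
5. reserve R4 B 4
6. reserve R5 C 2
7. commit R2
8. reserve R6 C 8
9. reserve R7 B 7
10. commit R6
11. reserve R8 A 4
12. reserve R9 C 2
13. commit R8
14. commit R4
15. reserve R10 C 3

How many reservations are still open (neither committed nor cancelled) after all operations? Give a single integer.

Answer: 5

Derivation:
Step 1: reserve R1 B 6 -> on_hand[A=20 B=55 C=58] avail[A=20 B=49 C=58] open={R1}
Step 2: cancel R1 -> on_hand[A=20 B=55 C=58] avail[A=20 B=55 C=58] open={}
Step 3: reserve R2 A 2 -> on_hand[A=20 B=55 C=58] avail[A=18 B=55 C=58] open={R2}
Step 4: reserve R3 B 6 -> on_hand[A=20 B=55 C=58] avail[A=18 B=49 C=58] open={R2,R3}
Step 5: reserve R4 B 4 -> on_hand[A=20 B=55 C=58] avail[A=18 B=45 C=58] open={R2,R3,R4}
Step 6: reserve R5 C 2 -> on_hand[A=20 B=55 C=58] avail[A=18 B=45 C=56] open={R2,R3,R4,R5}
Step 7: commit R2 -> on_hand[A=18 B=55 C=58] avail[A=18 B=45 C=56] open={R3,R4,R5}
Step 8: reserve R6 C 8 -> on_hand[A=18 B=55 C=58] avail[A=18 B=45 C=48] open={R3,R4,R5,R6}
Step 9: reserve R7 B 7 -> on_hand[A=18 B=55 C=58] avail[A=18 B=38 C=48] open={R3,R4,R5,R6,R7}
Step 10: commit R6 -> on_hand[A=18 B=55 C=50] avail[A=18 B=38 C=48] open={R3,R4,R5,R7}
Step 11: reserve R8 A 4 -> on_hand[A=18 B=55 C=50] avail[A=14 B=38 C=48] open={R3,R4,R5,R7,R8}
Step 12: reserve R9 C 2 -> on_hand[A=18 B=55 C=50] avail[A=14 B=38 C=46] open={R3,R4,R5,R7,R8,R9}
Step 13: commit R8 -> on_hand[A=14 B=55 C=50] avail[A=14 B=38 C=46] open={R3,R4,R5,R7,R9}
Step 14: commit R4 -> on_hand[A=14 B=51 C=50] avail[A=14 B=38 C=46] open={R3,R5,R7,R9}
Step 15: reserve R10 C 3 -> on_hand[A=14 B=51 C=50] avail[A=14 B=38 C=43] open={R10,R3,R5,R7,R9}
Open reservations: ['R10', 'R3', 'R5', 'R7', 'R9'] -> 5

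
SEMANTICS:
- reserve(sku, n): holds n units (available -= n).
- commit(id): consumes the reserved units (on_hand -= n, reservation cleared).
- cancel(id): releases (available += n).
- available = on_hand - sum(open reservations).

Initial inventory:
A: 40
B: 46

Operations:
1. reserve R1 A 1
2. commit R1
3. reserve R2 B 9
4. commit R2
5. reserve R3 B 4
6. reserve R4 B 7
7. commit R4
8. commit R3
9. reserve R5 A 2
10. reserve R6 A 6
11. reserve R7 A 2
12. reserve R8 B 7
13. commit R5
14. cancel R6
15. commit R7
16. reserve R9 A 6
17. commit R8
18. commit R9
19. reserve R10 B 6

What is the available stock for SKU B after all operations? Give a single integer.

Answer: 13

Derivation:
Step 1: reserve R1 A 1 -> on_hand[A=40 B=46] avail[A=39 B=46] open={R1}
Step 2: commit R1 -> on_hand[A=39 B=46] avail[A=39 B=46] open={}
Step 3: reserve R2 B 9 -> on_hand[A=39 B=46] avail[A=39 B=37] open={R2}
Step 4: commit R2 -> on_hand[A=39 B=37] avail[A=39 B=37] open={}
Step 5: reserve R3 B 4 -> on_hand[A=39 B=37] avail[A=39 B=33] open={R3}
Step 6: reserve R4 B 7 -> on_hand[A=39 B=37] avail[A=39 B=26] open={R3,R4}
Step 7: commit R4 -> on_hand[A=39 B=30] avail[A=39 B=26] open={R3}
Step 8: commit R3 -> on_hand[A=39 B=26] avail[A=39 B=26] open={}
Step 9: reserve R5 A 2 -> on_hand[A=39 B=26] avail[A=37 B=26] open={R5}
Step 10: reserve R6 A 6 -> on_hand[A=39 B=26] avail[A=31 B=26] open={R5,R6}
Step 11: reserve R7 A 2 -> on_hand[A=39 B=26] avail[A=29 B=26] open={R5,R6,R7}
Step 12: reserve R8 B 7 -> on_hand[A=39 B=26] avail[A=29 B=19] open={R5,R6,R7,R8}
Step 13: commit R5 -> on_hand[A=37 B=26] avail[A=29 B=19] open={R6,R7,R8}
Step 14: cancel R6 -> on_hand[A=37 B=26] avail[A=35 B=19] open={R7,R8}
Step 15: commit R7 -> on_hand[A=35 B=26] avail[A=35 B=19] open={R8}
Step 16: reserve R9 A 6 -> on_hand[A=35 B=26] avail[A=29 B=19] open={R8,R9}
Step 17: commit R8 -> on_hand[A=35 B=19] avail[A=29 B=19] open={R9}
Step 18: commit R9 -> on_hand[A=29 B=19] avail[A=29 B=19] open={}
Step 19: reserve R10 B 6 -> on_hand[A=29 B=19] avail[A=29 B=13] open={R10}
Final available[B] = 13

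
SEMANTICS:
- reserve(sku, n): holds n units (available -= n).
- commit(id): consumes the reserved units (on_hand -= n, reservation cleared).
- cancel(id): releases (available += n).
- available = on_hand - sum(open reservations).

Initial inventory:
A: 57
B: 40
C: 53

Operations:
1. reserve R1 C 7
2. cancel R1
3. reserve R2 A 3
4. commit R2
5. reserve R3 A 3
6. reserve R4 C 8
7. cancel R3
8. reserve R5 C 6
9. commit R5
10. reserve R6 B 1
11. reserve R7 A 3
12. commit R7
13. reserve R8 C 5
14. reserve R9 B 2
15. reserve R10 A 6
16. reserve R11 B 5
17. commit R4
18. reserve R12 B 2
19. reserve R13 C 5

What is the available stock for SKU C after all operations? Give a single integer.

Answer: 29

Derivation:
Step 1: reserve R1 C 7 -> on_hand[A=57 B=40 C=53] avail[A=57 B=40 C=46] open={R1}
Step 2: cancel R1 -> on_hand[A=57 B=40 C=53] avail[A=57 B=40 C=53] open={}
Step 3: reserve R2 A 3 -> on_hand[A=57 B=40 C=53] avail[A=54 B=40 C=53] open={R2}
Step 4: commit R2 -> on_hand[A=54 B=40 C=53] avail[A=54 B=40 C=53] open={}
Step 5: reserve R3 A 3 -> on_hand[A=54 B=40 C=53] avail[A=51 B=40 C=53] open={R3}
Step 6: reserve R4 C 8 -> on_hand[A=54 B=40 C=53] avail[A=51 B=40 C=45] open={R3,R4}
Step 7: cancel R3 -> on_hand[A=54 B=40 C=53] avail[A=54 B=40 C=45] open={R4}
Step 8: reserve R5 C 6 -> on_hand[A=54 B=40 C=53] avail[A=54 B=40 C=39] open={R4,R5}
Step 9: commit R5 -> on_hand[A=54 B=40 C=47] avail[A=54 B=40 C=39] open={R4}
Step 10: reserve R6 B 1 -> on_hand[A=54 B=40 C=47] avail[A=54 B=39 C=39] open={R4,R6}
Step 11: reserve R7 A 3 -> on_hand[A=54 B=40 C=47] avail[A=51 B=39 C=39] open={R4,R6,R7}
Step 12: commit R7 -> on_hand[A=51 B=40 C=47] avail[A=51 B=39 C=39] open={R4,R6}
Step 13: reserve R8 C 5 -> on_hand[A=51 B=40 C=47] avail[A=51 B=39 C=34] open={R4,R6,R8}
Step 14: reserve R9 B 2 -> on_hand[A=51 B=40 C=47] avail[A=51 B=37 C=34] open={R4,R6,R8,R9}
Step 15: reserve R10 A 6 -> on_hand[A=51 B=40 C=47] avail[A=45 B=37 C=34] open={R10,R4,R6,R8,R9}
Step 16: reserve R11 B 5 -> on_hand[A=51 B=40 C=47] avail[A=45 B=32 C=34] open={R10,R11,R4,R6,R8,R9}
Step 17: commit R4 -> on_hand[A=51 B=40 C=39] avail[A=45 B=32 C=34] open={R10,R11,R6,R8,R9}
Step 18: reserve R12 B 2 -> on_hand[A=51 B=40 C=39] avail[A=45 B=30 C=34] open={R10,R11,R12,R6,R8,R9}
Step 19: reserve R13 C 5 -> on_hand[A=51 B=40 C=39] avail[A=45 B=30 C=29] open={R10,R11,R12,R13,R6,R8,R9}
Final available[C] = 29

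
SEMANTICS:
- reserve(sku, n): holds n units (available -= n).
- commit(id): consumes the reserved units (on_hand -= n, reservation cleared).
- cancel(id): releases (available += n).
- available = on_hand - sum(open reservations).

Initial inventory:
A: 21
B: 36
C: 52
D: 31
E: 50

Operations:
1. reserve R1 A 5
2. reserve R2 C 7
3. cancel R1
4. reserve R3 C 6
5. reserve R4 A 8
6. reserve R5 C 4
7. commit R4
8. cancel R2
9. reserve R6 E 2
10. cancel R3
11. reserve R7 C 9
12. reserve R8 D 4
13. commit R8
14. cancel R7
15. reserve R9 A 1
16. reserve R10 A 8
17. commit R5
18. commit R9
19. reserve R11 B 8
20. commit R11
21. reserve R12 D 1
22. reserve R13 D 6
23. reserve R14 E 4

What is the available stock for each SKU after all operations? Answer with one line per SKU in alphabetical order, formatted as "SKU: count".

Step 1: reserve R1 A 5 -> on_hand[A=21 B=36 C=52 D=31 E=50] avail[A=16 B=36 C=52 D=31 E=50] open={R1}
Step 2: reserve R2 C 7 -> on_hand[A=21 B=36 C=52 D=31 E=50] avail[A=16 B=36 C=45 D=31 E=50] open={R1,R2}
Step 3: cancel R1 -> on_hand[A=21 B=36 C=52 D=31 E=50] avail[A=21 B=36 C=45 D=31 E=50] open={R2}
Step 4: reserve R3 C 6 -> on_hand[A=21 B=36 C=52 D=31 E=50] avail[A=21 B=36 C=39 D=31 E=50] open={R2,R3}
Step 5: reserve R4 A 8 -> on_hand[A=21 B=36 C=52 D=31 E=50] avail[A=13 B=36 C=39 D=31 E=50] open={R2,R3,R4}
Step 6: reserve R5 C 4 -> on_hand[A=21 B=36 C=52 D=31 E=50] avail[A=13 B=36 C=35 D=31 E=50] open={R2,R3,R4,R5}
Step 7: commit R4 -> on_hand[A=13 B=36 C=52 D=31 E=50] avail[A=13 B=36 C=35 D=31 E=50] open={R2,R3,R5}
Step 8: cancel R2 -> on_hand[A=13 B=36 C=52 D=31 E=50] avail[A=13 B=36 C=42 D=31 E=50] open={R3,R5}
Step 9: reserve R6 E 2 -> on_hand[A=13 B=36 C=52 D=31 E=50] avail[A=13 B=36 C=42 D=31 E=48] open={R3,R5,R6}
Step 10: cancel R3 -> on_hand[A=13 B=36 C=52 D=31 E=50] avail[A=13 B=36 C=48 D=31 E=48] open={R5,R6}
Step 11: reserve R7 C 9 -> on_hand[A=13 B=36 C=52 D=31 E=50] avail[A=13 B=36 C=39 D=31 E=48] open={R5,R6,R7}
Step 12: reserve R8 D 4 -> on_hand[A=13 B=36 C=52 D=31 E=50] avail[A=13 B=36 C=39 D=27 E=48] open={R5,R6,R7,R8}
Step 13: commit R8 -> on_hand[A=13 B=36 C=52 D=27 E=50] avail[A=13 B=36 C=39 D=27 E=48] open={R5,R6,R7}
Step 14: cancel R7 -> on_hand[A=13 B=36 C=52 D=27 E=50] avail[A=13 B=36 C=48 D=27 E=48] open={R5,R6}
Step 15: reserve R9 A 1 -> on_hand[A=13 B=36 C=52 D=27 E=50] avail[A=12 B=36 C=48 D=27 E=48] open={R5,R6,R9}
Step 16: reserve R10 A 8 -> on_hand[A=13 B=36 C=52 D=27 E=50] avail[A=4 B=36 C=48 D=27 E=48] open={R10,R5,R6,R9}
Step 17: commit R5 -> on_hand[A=13 B=36 C=48 D=27 E=50] avail[A=4 B=36 C=48 D=27 E=48] open={R10,R6,R9}
Step 18: commit R9 -> on_hand[A=12 B=36 C=48 D=27 E=50] avail[A=4 B=36 C=48 D=27 E=48] open={R10,R6}
Step 19: reserve R11 B 8 -> on_hand[A=12 B=36 C=48 D=27 E=50] avail[A=4 B=28 C=48 D=27 E=48] open={R10,R11,R6}
Step 20: commit R11 -> on_hand[A=12 B=28 C=48 D=27 E=50] avail[A=4 B=28 C=48 D=27 E=48] open={R10,R6}
Step 21: reserve R12 D 1 -> on_hand[A=12 B=28 C=48 D=27 E=50] avail[A=4 B=28 C=48 D=26 E=48] open={R10,R12,R6}
Step 22: reserve R13 D 6 -> on_hand[A=12 B=28 C=48 D=27 E=50] avail[A=4 B=28 C=48 D=20 E=48] open={R10,R12,R13,R6}
Step 23: reserve R14 E 4 -> on_hand[A=12 B=28 C=48 D=27 E=50] avail[A=4 B=28 C=48 D=20 E=44] open={R10,R12,R13,R14,R6}

Answer: A: 4
B: 28
C: 48
D: 20
E: 44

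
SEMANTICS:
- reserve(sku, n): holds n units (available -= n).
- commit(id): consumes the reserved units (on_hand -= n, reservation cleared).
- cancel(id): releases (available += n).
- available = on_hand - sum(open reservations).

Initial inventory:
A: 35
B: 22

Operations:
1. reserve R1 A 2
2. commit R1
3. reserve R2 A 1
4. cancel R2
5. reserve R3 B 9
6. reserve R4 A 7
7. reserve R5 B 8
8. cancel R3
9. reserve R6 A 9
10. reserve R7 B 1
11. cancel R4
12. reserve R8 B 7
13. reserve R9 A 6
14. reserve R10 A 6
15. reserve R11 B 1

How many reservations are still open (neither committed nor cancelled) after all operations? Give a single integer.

Answer: 7

Derivation:
Step 1: reserve R1 A 2 -> on_hand[A=35 B=22] avail[A=33 B=22] open={R1}
Step 2: commit R1 -> on_hand[A=33 B=22] avail[A=33 B=22] open={}
Step 3: reserve R2 A 1 -> on_hand[A=33 B=22] avail[A=32 B=22] open={R2}
Step 4: cancel R2 -> on_hand[A=33 B=22] avail[A=33 B=22] open={}
Step 5: reserve R3 B 9 -> on_hand[A=33 B=22] avail[A=33 B=13] open={R3}
Step 6: reserve R4 A 7 -> on_hand[A=33 B=22] avail[A=26 B=13] open={R3,R4}
Step 7: reserve R5 B 8 -> on_hand[A=33 B=22] avail[A=26 B=5] open={R3,R4,R5}
Step 8: cancel R3 -> on_hand[A=33 B=22] avail[A=26 B=14] open={R4,R5}
Step 9: reserve R6 A 9 -> on_hand[A=33 B=22] avail[A=17 B=14] open={R4,R5,R6}
Step 10: reserve R7 B 1 -> on_hand[A=33 B=22] avail[A=17 B=13] open={R4,R5,R6,R7}
Step 11: cancel R4 -> on_hand[A=33 B=22] avail[A=24 B=13] open={R5,R6,R7}
Step 12: reserve R8 B 7 -> on_hand[A=33 B=22] avail[A=24 B=6] open={R5,R6,R7,R8}
Step 13: reserve R9 A 6 -> on_hand[A=33 B=22] avail[A=18 B=6] open={R5,R6,R7,R8,R9}
Step 14: reserve R10 A 6 -> on_hand[A=33 B=22] avail[A=12 B=6] open={R10,R5,R6,R7,R8,R9}
Step 15: reserve R11 B 1 -> on_hand[A=33 B=22] avail[A=12 B=5] open={R10,R11,R5,R6,R7,R8,R9}
Open reservations: ['R10', 'R11', 'R5', 'R6', 'R7', 'R8', 'R9'] -> 7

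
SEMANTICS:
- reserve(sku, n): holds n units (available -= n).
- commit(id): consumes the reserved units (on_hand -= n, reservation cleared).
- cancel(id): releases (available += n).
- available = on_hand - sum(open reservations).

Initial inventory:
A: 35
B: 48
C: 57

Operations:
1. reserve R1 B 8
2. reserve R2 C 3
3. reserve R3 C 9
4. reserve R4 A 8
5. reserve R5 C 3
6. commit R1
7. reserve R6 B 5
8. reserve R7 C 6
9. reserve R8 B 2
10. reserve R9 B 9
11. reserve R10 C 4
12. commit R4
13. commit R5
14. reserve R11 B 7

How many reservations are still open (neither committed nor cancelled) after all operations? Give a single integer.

Answer: 8

Derivation:
Step 1: reserve R1 B 8 -> on_hand[A=35 B=48 C=57] avail[A=35 B=40 C=57] open={R1}
Step 2: reserve R2 C 3 -> on_hand[A=35 B=48 C=57] avail[A=35 B=40 C=54] open={R1,R2}
Step 3: reserve R3 C 9 -> on_hand[A=35 B=48 C=57] avail[A=35 B=40 C=45] open={R1,R2,R3}
Step 4: reserve R4 A 8 -> on_hand[A=35 B=48 C=57] avail[A=27 B=40 C=45] open={R1,R2,R3,R4}
Step 5: reserve R5 C 3 -> on_hand[A=35 B=48 C=57] avail[A=27 B=40 C=42] open={R1,R2,R3,R4,R5}
Step 6: commit R1 -> on_hand[A=35 B=40 C=57] avail[A=27 B=40 C=42] open={R2,R3,R4,R5}
Step 7: reserve R6 B 5 -> on_hand[A=35 B=40 C=57] avail[A=27 B=35 C=42] open={R2,R3,R4,R5,R6}
Step 8: reserve R7 C 6 -> on_hand[A=35 B=40 C=57] avail[A=27 B=35 C=36] open={R2,R3,R4,R5,R6,R7}
Step 9: reserve R8 B 2 -> on_hand[A=35 B=40 C=57] avail[A=27 B=33 C=36] open={R2,R3,R4,R5,R6,R7,R8}
Step 10: reserve R9 B 9 -> on_hand[A=35 B=40 C=57] avail[A=27 B=24 C=36] open={R2,R3,R4,R5,R6,R7,R8,R9}
Step 11: reserve R10 C 4 -> on_hand[A=35 B=40 C=57] avail[A=27 B=24 C=32] open={R10,R2,R3,R4,R5,R6,R7,R8,R9}
Step 12: commit R4 -> on_hand[A=27 B=40 C=57] avail[A=27 B=24 C=32] open={R10,R2,R3,R5,R6,R7,R8,R9}
Step 13: commit R5 -> on_hand[A=27 B=40 C=54] avail[A=27 B=24 C=32] open={R10,R2,R3,R6,R7,R8,R9}
Step 14: reserve R11 B 7 -> on_hand[A=27 B=40 C=54] avail[A=27 B=17 C=32] open={R10,R11,R2,R3,R6,R7,R8,R9}
Open reservations: ['R10', 'R11', 'R2', 'R3', 'R6', 'R7', 'R8', 'R9'] -> 8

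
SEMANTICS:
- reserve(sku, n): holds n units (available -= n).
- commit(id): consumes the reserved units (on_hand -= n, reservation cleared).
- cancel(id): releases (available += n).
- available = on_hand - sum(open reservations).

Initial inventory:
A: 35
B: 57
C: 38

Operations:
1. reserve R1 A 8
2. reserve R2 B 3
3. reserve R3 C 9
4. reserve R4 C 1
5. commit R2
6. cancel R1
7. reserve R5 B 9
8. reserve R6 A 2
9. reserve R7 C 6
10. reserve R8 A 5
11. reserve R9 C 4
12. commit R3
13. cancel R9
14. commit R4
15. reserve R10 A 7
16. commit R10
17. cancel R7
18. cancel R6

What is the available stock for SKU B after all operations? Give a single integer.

Answer: 45

Derivation:
Step 1: reserve R1 A 8 -> on_hand[A=35 B=57 C=38] avail[A=27 B=57 C=38] open={R1}
Step 2: reserve R2 B 3 -> on_hand[A=35 B=57 C=38] avail[A=27 B=54 C=38] open={R1,R2}
Step 3: reserve R3 C 9 -> on_hand[A=35 B=57 C=38] avail[A=27 B=54 C=29] open={R1,R2,R3}
Step 4: reserve R4 C 1 -> on_hand[A=35 B=57 C=38] avail[A=27 B=54 C=28] open={R1,R2,R3,R4}
Step 5: commit R2 -> on_hand[A=35 B=54 C=38] avail[A=27 B=54 C=28] open={R1,R3,R4}
Step 6: cancel R1 -> on_hand[A=35 B=54 C=38] avail[A=35 B=54 C=28] open={R3,R4}
Step 7: reserve R5 B 9 -> on_hand[A=35 B=54 C=38] avail[A=35 B=45 C=28] open={R3,R4,R5}
Step 8: reserve R6 A 2 -> on_hand[A=35 B=54 C=38] avail[A=33 B=45 C=28] open={R3,R4,R5,R6}
Step 9: reserve R7 C 6 -> on_hand[A=35 B=54 C=38] avail[A=33 B=45 C=22] open={R3,R4,R5,R6,R7}
Step 10: reserve R8 A 5 -> on_hand[A=35 B=54 C=38] avail[A=28 B=45 C=22] open={R3,R4,R5,R6,R7,R8}
Step 11: reserve R9 C 4 -> on_hand[A=35 B=54 C=38] avail[A=28 B=45 C=18] open={R3,R4,R5,R6,R7,R8,R9}
Step 12: commit R3 -> on_hand[A=35 B=54 C=29] avail[A=28 B=45 C=18] open={R4,R5,R6,R7,R8,R9}
Step 13: cancel R9 -> on_hand[A=35 B=54 C=29] avail[A=28 B=45 C=22] open={R4,R5,R6,R7,R8}
Step 14: commit R4 -> on_hand[A=35 B=54 C=28] avail[A=28 B=45 C=22] open={R5,R6,R7,R8}
Step 15: reserve R10 A 7 -> on_hand[A=35 B=54 C=28] avail[A=21 B=45 C=22] open={R10,R5,R6,R7,R8}
Step 16: commit R10 -> on_hand[A=28 B=54 C=28] avail[A=21 B=45 C=22] open={R5,R6,R7,R8}
Step 17: cancel R7 -> on_hand[A=28 B=54 C=28] avail[A=21 B=45 C=28] open={R5,R6,R8}
Step 18: cancel R6 -> on_hand[A=28 B=54 C=28] avail[A=23 B=45 C=28] open={R5,R8}
Final available[B] = 45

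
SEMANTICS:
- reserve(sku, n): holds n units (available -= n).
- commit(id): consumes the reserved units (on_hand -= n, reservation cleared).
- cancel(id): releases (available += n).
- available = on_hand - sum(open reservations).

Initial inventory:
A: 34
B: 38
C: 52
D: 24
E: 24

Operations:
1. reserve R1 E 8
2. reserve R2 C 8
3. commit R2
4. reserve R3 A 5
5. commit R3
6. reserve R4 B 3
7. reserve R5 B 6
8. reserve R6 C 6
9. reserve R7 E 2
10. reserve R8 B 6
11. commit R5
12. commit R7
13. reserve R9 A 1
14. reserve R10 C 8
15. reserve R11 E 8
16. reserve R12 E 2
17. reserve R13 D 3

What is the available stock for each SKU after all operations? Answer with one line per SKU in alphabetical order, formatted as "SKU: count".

Step 1: reserve R1 E 8 -> on_hand[A=34 B=38 C=52 D=24 E=24] avail[A=34 B=38 C=52 D=24 E=16] open={R1}
Step 2: reserve R2 C 8 -> on_hand[A=34 B=38 C=52 D=24 E=24] avail[A=34 B=38 C=44 D=24 E=16] open={R1,R2}
Step 3: commit R2 -> on_hand[A=34 B=38 C=44 D=24 E=24] avail[A=34 B=38 C=44 D=24 E=16] open={R1}
Step 4: reserve R3 A 5 -> on_hand[A=34 B=38 C=44 D=24 E=24] avail[A=29 B=38 C=44 D=24 E=16] open={R1,R3}
Step 5: commit R3 -> on_hand[A=29 B=38 C=44 D=24 E=24] avail[A=29 B=38 C=44 D=24 E=16] open={R1}
Step 6: reserve R4 B 3 -> on_hand[A=29 B=38 C=44 D=24 E=24] avail[A=29 B=35 C=44 D=24 E=16] open={R1,R4}
Step 7: reserve R5 B 6 -> on_hand[A=29 B=38 C=44 D=24 E=24] avail[A=29 B=29 C=44 D=24 E=16] open={R1,R4,R5}
Step 8: reserve R6 C 6 -> on_hand[A=29 B=38 C=44 D=24 E=24] avail[A=29 B=29 C=38 D=24 E=16] open={R1,R4,R5,R6}
Step 9: reserve R7 E 2 -> on_hand[A=29 B=38 C=44 D=24 E=24] avail[A=29 B=29 C=38 D=24 E=14] open={R1,R4,R5,R6,R7}
Step 10: reserve R8 B 6 -> on_hand[A=29 B=38 C=44 D=24 E=24] avail[A=29 B=23 C=38 D=24 E=14] open={R1,R4,R5,R6,R7,R8}
Step 11: commit R5 -> on_hand[A=29 B=32 C=44 D=24 E=24] avail[A=29 B=23 C=38 D=24 E=14] open={R1,R4,R6,R7,R8}
Step 12: commit R7 -> on_hand[A=29 B=32 C=44 D=24 E=22] avail[A=29 B=23 C=38 D=24 E=14] open={R1,R4,R6,R8}
Step 13: reserve R9 A 1 -> on_hand[A=29 B=32 C=44 D=24 E=22] avail[A=28 B=23 C=38 D=24 E=14] open={R1,R4,R6,R8,R9}
Step 14: reserve R10 C 8 -> on_hand[A=29 B=32 C=44 D=24 E=22] avail[A=28 B=23 C=30 D=24 E=14] open={R1,R10,R4,R6,R8,R9}
Step 15: reserve R11 E 8 -> on_hand[A=29 B=32 C=44 D=24 E=22] avail[A=28 B=23 C=30 D=24 E=6] open={R1,R10,R11,R4,R6,R8,R9}
Step 16: reserve R12 E 2 -> on_hand[A=29 B=32 C=44 D=24 E=22] avail[A=28 B=23 C=30 D=24 E=4] open={R1,R10,R11,R12,R4,R6,R8,R9}
Step 17: reserve R13 D 3 -> on_hand[A=29 B=32 C=44 D=24 E=22] avail[A=28 B=23 C=30 D=21 E=4] open={R1,R10,R11,R12,R13,R4,R6,R8,R9}

Answer: A: 28
B: 23
C: 30
D: 21
E: 4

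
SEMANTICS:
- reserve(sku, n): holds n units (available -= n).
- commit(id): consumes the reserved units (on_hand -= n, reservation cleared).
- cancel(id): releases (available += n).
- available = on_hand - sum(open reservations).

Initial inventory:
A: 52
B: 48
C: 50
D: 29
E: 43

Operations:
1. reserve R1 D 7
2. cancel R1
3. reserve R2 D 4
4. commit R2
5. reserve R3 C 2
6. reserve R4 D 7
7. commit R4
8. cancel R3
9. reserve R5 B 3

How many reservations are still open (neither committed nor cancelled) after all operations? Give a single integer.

Answer: 1

Derivation:
Step 1: reserve R1 D 7 -> on_hand[A=52 B=48 C=50 D=29 E=43] avail[A=52 B=48 C=50 D=22 E=43] open={R1}
Step 2: cancel R1 -> on_hand[A=52 B=48 C=50 D=29 E=43] avail[A=52 B=48 C=50 D=29 E=43] open={}
Step 3: reserve R2 D 4 -> on_hand[A=52 B=48 C=50 D=29 E=43] avail[A=52 B=48 C=50 D=25 E=43] open={R2}
Step 4: commit R2 -> on_hand[A=52 B=48 C=50 D=25 E=43] avail[A=52 B=48 C=50 D=25 E=43] open={}
Step 5: reserve R3 C 2 -> on_hand[A=52 B=48 C=50 D=25 E=43] avail[A=52 B=48 C=48 D=25 E=43] open={R3}
Step 6: reserve R4 D 7 -> on_hand[A=52 B=48 C=50 D=25 E=43] avail[A=52 B=48 C=48 D=18 E=43] open={R3,R4}
Step 7: commit R4 -> on_hand[A=52 B=48 C=50 D=18 E=43] avail[A=52 B=48 C=48 D=18 E=43] open={R3}
Step 8: cancel R3 -> on_hand[A=52 B=48 C=50 D=18 E=43] avail[A=52 B=48 C=50 D=18 E=43] open={}
Step 9: reserve R5 B 3 -> on_hand[A=52 B=48 C=50 D=18 E=43] avail[A=52 B=45 C=50 D=18 E=43] open={R5}
Open reservations: ['R5'] -> 1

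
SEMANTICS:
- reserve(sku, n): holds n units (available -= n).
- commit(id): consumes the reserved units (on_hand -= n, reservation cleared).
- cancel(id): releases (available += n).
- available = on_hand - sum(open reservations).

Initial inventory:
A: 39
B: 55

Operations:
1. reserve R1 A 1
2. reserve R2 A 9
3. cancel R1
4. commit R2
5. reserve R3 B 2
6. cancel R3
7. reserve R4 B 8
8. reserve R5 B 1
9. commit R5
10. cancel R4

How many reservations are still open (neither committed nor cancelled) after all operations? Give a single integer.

Step 1: reserve R1 A 1 -> on_hand[A=39 B=55] avail[A=38 B=55] open={R1}
Step 2: reserve R2 A 9 -> on_hand[A=39 B=55] avail[A=29 B=55] open={R1,R2}
Step 3: cancel R1 -> on_hand[A=39 B=55] avail[A=30 B=55] open={R2}
Step 4: commit R2 -> on_hand[A=30 B=55] avail[A=30 B=55] open={}
Step 5: reserve R3 B 2 -> on_hand[A=30 B=55] avail[A=30 B=53] open={R3}
Step 6: cancel R3 -> on_hand[A=30 B=55] avail[A=30 B=55] open={}
Step 7: reserve R4 B 8 -> on_hand[A=30 B=55] avail[A=30 B=47] open={R4}
Step 8: reserve R5 B 1 -> on_hand[A=30 B=55] avail[A=30 B=46] open={R4,R5}
Step 9: commit R5 -> on_hand[A=30 B=54] avail[A=30 B=46] open={R4}
Step 10: cancel R4 -> on_hand[A=30 B=54] avail[A=30 B=54] open={}
Open reservations: [] -> 0

Answer: 0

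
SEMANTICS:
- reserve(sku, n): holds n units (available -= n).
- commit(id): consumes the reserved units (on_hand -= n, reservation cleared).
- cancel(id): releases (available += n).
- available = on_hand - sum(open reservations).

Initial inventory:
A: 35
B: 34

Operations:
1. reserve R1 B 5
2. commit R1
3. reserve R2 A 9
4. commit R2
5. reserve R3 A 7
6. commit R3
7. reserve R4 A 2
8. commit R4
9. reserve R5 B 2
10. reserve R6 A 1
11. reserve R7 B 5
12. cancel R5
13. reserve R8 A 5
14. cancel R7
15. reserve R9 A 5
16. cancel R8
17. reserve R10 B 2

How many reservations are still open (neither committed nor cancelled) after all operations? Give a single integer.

Step 1: reserve R1 B 5 -> on_hand[A=35 B=34] avail[A=35 B=29] open={R1}
Step 2: commit R1 -> on_hand[A=35 B=29] avail[A=35 B=29] open={}
Step 3: reserve R2 A 9 -> on_hand[A=35 B=29] avail[A=26 B=29] open={R2}
Step 4: commit R2 -> on_hand[A=26 B=29] avail[A=26 B=29] open={}
Step 5: reserve R3 A 7 -> on_hand[A=26 B=29] avail[A=19 B=29] open={R3}
Step 6: commit R3 -> on_hand[A=19 B=29] avail[A=19 B=29] open={}
Step 7: reserve R4 A 2 -> on_hand[A=19 B=29] avail[A=17 B=29] open={R4}
Step 8: commit R4 -> on_hand[A=17 B=29] avail[A=17 B=29] open={}
Step 9: reserve R5 B 2 -> on_hand[A=17 B=29] avail[A=17 B=27] open={R5}
Step 10: reserve R6 A 1 -> on_hand[A=17 B=29] avail[A=16 B=27] open={R5,R6}
Step 11: reserve R7 B 5 -> on_hand[A=17 B=29] avail[A=16 B=22] open={R5,R6,R7}
Step 12: cancel R5 -> on_hand[A=17 B=29] avail[A=16 B=24] open={R6,R7}
Step 13: reserve R8 A 5 -> on_hand[A=17 B=29] avail[A=11 B=24] open={R6,R7,R8}
Step 14: cancel R7 -> on_hand[A=17 B=29] avail[A=11 B=29] open={R6,R8}
Step 15: reserve R9 A 5 -> on_hand[A=17 B=29] avail[A=6 B=29] open={R6,R8,R9}
Step 16: cancel R8 -> on_hand[A=17 B=29] avail[A=11 B=29] open={R6,R9}
Step 17: reserve R10 B 2 -> on_hand[A=17 B=29] avail[A=11 B=27] open={R10,R6,R9}
Open reservations: ['R10', 'R6', 'R9'] -> 3

Answer: 3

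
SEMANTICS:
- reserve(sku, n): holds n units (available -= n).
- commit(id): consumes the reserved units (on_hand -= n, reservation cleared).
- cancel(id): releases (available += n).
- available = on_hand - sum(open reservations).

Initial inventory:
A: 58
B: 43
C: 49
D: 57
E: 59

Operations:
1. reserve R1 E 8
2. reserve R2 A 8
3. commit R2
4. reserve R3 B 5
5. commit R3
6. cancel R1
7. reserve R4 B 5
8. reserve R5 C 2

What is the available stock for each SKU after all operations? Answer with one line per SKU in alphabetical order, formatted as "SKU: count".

Step 1: reserve R1 E 8 -> on_hand[A=58 B=43 C=49 D=57 E=59] avail[A=58 B=43 C=49 D=57 E=51] open={R1}
Step 2: reserve R2 A 8 -> on_hand[A=58 B=43 C=49 D=57 E=59] avail[A=50 B=43 C=49 D=57 E=51] open={R1,R2}
Step 3: commit R2 -> on_hand[A=50 B=43 C=49 D=57 E=59] avail[A=50 B=43 C=49 D=57 E=51] open={R1}
Step 4: reserve R3 B 5 -> on_hand[A=50 B=43 C=49 D=57 E=59] avail[A=50 B=38 C=49 D=57 E=51] open={R1,R3}
Step 5: commit R3 -> on_hand[A=50 B=38 C=49 D=57 E=59] avail[A=50 B=38 C=49 D=57 E=51] open={R1}
Step 6: cancel R1 -> on_hand[A=50 B=38 C=49 D=57 E=59] avail[A=50 B=38 C=49 D=57 E=59] open={}
Step 7: reserve R4 B 5 -> on_hand[A=50 B=38 C=49 D=57 E=59] avail[A=50 B=33 C=49 D=57 E=59] open={R4}
Step 8: reserve R5 C 2 -> on_hand[A=50 B=38 C=49 D=57 E=59] avail[A=50 B=33 C=47 D=57 E=59] open={R4,R5}

Answer: A: 50
B: 33
C: 47
D: 57
E: 59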